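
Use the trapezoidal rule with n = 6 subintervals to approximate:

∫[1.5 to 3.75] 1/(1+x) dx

f(x) = 1/(1+x)
a = 1.5, b = 3.75, n = 6
h = (b - a)/n = 0.375000

Trapezoidal rule: (h/2)[f(x₀) + 2f(x₁) + 2f(x₂) + ... + f(xₙ)]

x_0 = 1.5000, f(x_0) = 0.400000, coefficient = 1
x_1 = 1.8750, f(x_1) = 0.347826, coefficient = 2
x_2 = 2.2500, f(x_2) = 0.307692, coefficient = 2
x_3 = 2.6250, f(x_3) = 0.275862, coefficient = 2
x_4 = 3.0000, f(x_4) = 0.250000, coefficient = 2
x_5 = 3.3750, f(x_5) = 0.228571, coefficient = 2
x_6 = 3.7500, f(x_6) = 0.210526, coefficient = 1

I ≈ (0.375000/2) × 3.430430 = 0.643206
Exact value: 0.641854
Error: 0.001352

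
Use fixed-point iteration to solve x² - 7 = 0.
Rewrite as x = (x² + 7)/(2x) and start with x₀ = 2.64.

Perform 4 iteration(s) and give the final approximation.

Equation: x² - 7 = 0
Fixed-point form: x = (x² + 7)/(2x)
x₀ = 2.64

x_1 = g(2.640000) = 2.645758
x_2 = g(2.645758) = 2.645751
x_3 = g(2.645751) = 2.645751
x_4 = g(2.645751) = 2.645751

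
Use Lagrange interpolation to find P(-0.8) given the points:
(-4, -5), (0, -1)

Lagrange interpolation formula:
P(x) = Σ yᵢ × Lᵢ(x)
where Lᵢ(x) = Π_{j≠i} (x - xⱼ)/(xᵢ - xⱼ)

L_0(-0.8) = (-0.8 - 0)/(-4 - 0) = 0.200000
L_1(-0.8) = (-0.8 - (-4))/(0 - (-4)) = 0.800000

P(-0.8) = (-5)×L_0(-0.8) + (-1)×L_1(-0.8)
P(-0.8) = -1.800000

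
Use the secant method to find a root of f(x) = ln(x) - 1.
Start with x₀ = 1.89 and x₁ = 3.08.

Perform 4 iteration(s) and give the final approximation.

f(x) = ln(x) - 1
x₀ = 1.89, x₁ = 3.08

Secant formula: x_{n+1} = x_n - f(x_n)(x_n - x_{n-1})/(f(x_n) - f(x_{n-1}))

Iteration 1:
  f(1.890000) = -0.363423
  f(3.080000) = 0.124930
  x_2 = 3.080000 - 0.124930×(3.080000 - 1.890000)/(0.124930 - (-0.363423))
       = 2.775576
Iteration 2:
  f(3.080000) = 0.124930
  f(2.775576) = 0.020858
  x_3 = 2.775576 - 0.020858×(2.775576 - 3.080000)/(0.020858 - 0.124930)
       = 2.714562
Iteration 3:
  f(2.775576) = 0.020858
  f(2.714562) = -0.001369
  x_4 = 2.714562 - (-0.001369)×(2.714562 - 2.775576)/(-0.001369 - 0.020858)
       = 2.718321
Iteration 4:
  f(2.714562) = -0.001369
  f(2.718321) = 0.000014
  x_5 = 2.718321 - 0.000014×(2.718321 - 2.714562)/(0.000014 - (-0.001369))
       = 2.718282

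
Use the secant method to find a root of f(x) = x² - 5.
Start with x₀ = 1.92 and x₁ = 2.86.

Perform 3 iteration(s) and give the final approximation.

f(x) = x² - 5
x₀ = 1.92, x₁ = 2.86

Secant formula: x_{n+1} = x_n - f(x_n)(x_n - x_{n-1})/(f(x_n) - f(x_{n-1}))

Iteration 1:
  f(1.920000) = -1.313600
  f(2.860000) = 3.179600
  x_2 = 2.860000 - 3.179600×(2.860000 - 1.920000)/(3.179600 - (-1.313600))
       = 2.194812
Iteration 2:
  f(2.860000) = 3.179600
  f(2.194812) = -0.182802
  x_3 = 2.194812 - (-0.182802)×(2.194812 - 2.860000)/(-0.182802 - 3.179600)
       = 2.230976
Iteration 3:
  f(2.194812) = -0.182802
  f(2.230976) = -0.022748
  x_4 = 2.230976 - (-0.022748)×(2.230976 - 2.194812)/(-0.022748 - (-0.182802))
       = 2.236115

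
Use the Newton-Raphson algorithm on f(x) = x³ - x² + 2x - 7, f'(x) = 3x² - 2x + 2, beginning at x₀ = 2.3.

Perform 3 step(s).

f(x) = x³ - x² + 2x - 7
f'(x) = 3x² - 2x + 2
x₀ = 2.3

Newton-Raphson formula: x_{n+1} = x_n - f(x_n)/f'(x_n)

Iteration 1:
  f(2.300000) = 4.477000
  f'(2.300000) = 13.270000
  x_1 = 2.300000 - 4.477000/13.270000 = 1.962622
Iteration 2:
  f(1.962622) = 0.633158
  f'(1.962622) = 9.630416
  x_2 = 1.962622 - 0.633158/9.630416 = 1.896877
Iteration 3:
  f(1.896877) = 0.020844
  f'(1.896877) = 9.000671
  x_3 = 1.896877 - 0.020844/9.000671 = 1.894561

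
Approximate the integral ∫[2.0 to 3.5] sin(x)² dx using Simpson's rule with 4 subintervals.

f(x) = sin(x)²
a = 2.0, b = 3.5, n = 4
h = (b - a)/n = 0.375000

Simpson's rule: (h/3)[f(x₀) + 4f(x₁) + 2f(x₂) + ... + f(xₙ)]

x_0 = 2.0000, f(x_0) = 0.826822, coefficient = 1
x_1 = 2.3750, f(x_1) = 0.481199, coefficient = 4
x_2 = 2.7500, f(x_2) = 0.145665, coefficient = 2
x_3 = 3.1250, f(x_3) = 0.000275, coefficient = 4
x_4 = 3.5000, f(x_4) = 0.123049, coefficient = 1

I ≈ (0.375000/3) × 3.167098 = 0.395887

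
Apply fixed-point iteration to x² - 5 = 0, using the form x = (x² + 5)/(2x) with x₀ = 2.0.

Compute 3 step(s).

Equation: x² - 5 = 0
Fixed-point form: x = (x² + 5)/(2x)
x₀ = 2.0

x_1 = g(2.000000) = 2.250000
x_2 = g(2.250000) = 2.236111
x_3 = g(2.236111) = 2.236068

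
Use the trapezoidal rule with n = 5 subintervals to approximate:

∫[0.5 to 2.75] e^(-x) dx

f(x) = e^(-x)
a = 0.5, b = 2.75, n = 5
h = (b - a)/n = 0.450000

Trapezoidal rule: (h/2)[f(x₀) + 2f(x₁) + 2f(x₂) + ... + f(xₙ)]

x_0 = 0.5000, f(x_0) = 0.606531, coefficient = 1
x_1 = 0.9500, f(x_1) = 0.386741, coefficient = 2
x_2 = 1.4000, f(x_2) = 0.246597, coefficient = 2
x_3 = 1.8500, f(x_3) = 0.157237, coefficient = 2
x_4 = 2.3000, f(x_4) = 0.100259, coefficient = 2
x_5 = 2.7500, f(x_5) = 0.063928, coefficient = 1

I ≈ (0.450000/2) × 2.452127 = 0.551728
Exact value: 0.542603
Error: 0.009126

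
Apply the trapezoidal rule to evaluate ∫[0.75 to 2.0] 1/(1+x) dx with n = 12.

f(x) = 1/(1+x)
a = 0.75, b = 2.0, n = 12
h = (b - a)/n = 0.104167

Trapezoidal rule: (h/2)[f(x₀) + 2f(x₁) + 2f(x₂) + ... + f(xₙ)]

x_0 = 0.7500, f(x_0) = 0.571429, coefficient = 1
x_1 = 0.8542, f(x_1) = 0.539326, coefficient = 2
x_2 = 0.9583, f(x_2) = 0.510638, coefficient = 2
x_3 = 1.0625, f(x_3) = 0.484848, coefficient = 2
x_4 = 1.1667, f(x_4) = 0.461538, coefficient = 2
x_5 = 1.2708, f(x_5) = 0.440367, coefficient = 2
x_6 = 1.3750, f(x_6) = 0.421053, coefficient = 2
x_7 = 1.4792, f(x_7) = 0.403361, coefficient = 2
x_8 = 1.5833, f(x_8) = 0.387097, coefficient = 2
x_9 = 1.6875, f(x_9) = 0.372093, coefficient = 2
x_10 = 1.7917, f(x_10) = 0.358209, coefficient = 2
x_11 = 1.8958, f(x_11) = 0.345324, coefficient = 2
x_12 = 2.0000, f(x_12) = 0.333333, coefficient = 1

I ≈ (0.104167/2) × 10.352471 = 0.539191
Exact value: 0.538997
Error: 0.000195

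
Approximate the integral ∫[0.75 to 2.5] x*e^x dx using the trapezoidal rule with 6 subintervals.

f(x) = x*e^x
a = 0.75, b = 2.5, n = 6
h = (b - a)/n = 0.291667

Trapezoidal rule: (h/2)[f(x₀) + 2f(x₁) + 2f(x₂) + ... + f(xₙ)]

x_0 = 0.7500, f(x_0) = 1.587750, coefficient = 1
x_1 = 1.0417, f(x_1) = 2.952017, coefficient = 2
x_2 = 1.3333, f(x_2) = 5.058224, coefficient = 2
x_3 = 1.6250, f(x_3) = 8.252431, coefficient = 2
x_4 = 1.9167, f(x_4) = 13.029998, coefficient = 2
x_5 = 2.2083, f(x_5) = 20.097017, coefficient = 2
x_6 = 2.5000, f(x_6) = 30.456235, coefficient = 1

I ≈ (0.291667/2) × 130.823359 = 19.078407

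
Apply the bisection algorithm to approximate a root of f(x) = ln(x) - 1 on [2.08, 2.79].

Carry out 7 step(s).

f(x) = ln(x) - 1
Initial interval: [2.08, 2.79]

Iteration 1:
  c_1 = (2.080000 + 2.790000)/2 = 2.435000
  f(c_1) = f(2.435000) = -0.110053
  f(a) × f(c) ≥ 0, new interval: [2.435000, 2.790000]
Iteration 2:
  c_2 = (2.435000 + 2.790000)/2 = 2.612500
  f(c_2) = f(2.612500) = -0.039692
  f(a) × f(c) ≥ 0, new interval: [2.612500, 2.790000]
Iteration 3:
  c_3 = (2.612500 + 2.790000)/2 = 2.701250
  f(c_3) = f(2.701250) = -0.006285
  f(a) × f(c) ≥ 0, new interval: [2.701250, 2.790000]
Iteration 4:
  c_4 = (2.701250 + 2.790000)/2 = 2.745625
  f(c_4) = f(2.745625) = 0.010009
  f(a) × f(c) < 0, new interval: [2.701250, 2.745625]
Iteration 5:
  c_5 = (2.701250 + 2.745625)/2 = 2.723438
  f(c_5) = f(2.723438) = 0.001895
  f(a) × f(c) < 0, new interval: [2.701250, 2.723438]
Iteration 6:
  c_6 = (2.701250 + 2.723438)/2 = 2.712344
  f(c_6) = f(2.712344) = -0.002187
  f(a) × f(c) ≥ 0, new interval: [2.712344, 2.723438]
Iteration 7:
  c_7 = (2.712344 + 2.723438)/2 = 2.717891
  f(c_7) = f(2.717891) = -0.000144
  f(a) × f(c) ≥ 0, new interval: [2.717891, 2.723438]

After 7 iteration(s), the approximation is c_7 = 2.717891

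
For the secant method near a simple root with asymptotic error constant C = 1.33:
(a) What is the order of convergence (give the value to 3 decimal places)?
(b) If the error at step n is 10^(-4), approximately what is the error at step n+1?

(a) Secant method has superlinear convergence with order φ = (1+√5)/2 ≈ 1.618.
    This means |e_{n+1}| ≈ C|e_n|^1.618.

(b) With |e_n| = 10^(-4) and C = 1.33:
    |e_{n+1}| ≈ 1.33 × (10^(-4))^1.618 = 1.33 × 10^(-6.47)

(a) ≈ 1.618 (golden ratio); (b) |e_{n+1}| ≈ 4.485e-07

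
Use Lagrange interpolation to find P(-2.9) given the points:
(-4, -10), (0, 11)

Lagrange interpolation formula:
P(x) = Σ yᵢ × Lᵢ(x)
where Lᵢ(x) = Π_{j≠i} (x - xⱼ)/(xᵢ - xⱼ)

L_0(-2.9) = (-2.9 - 0)/(-4 - 0) = 0.725000
L_1(-2.9) = (-2.9 - (-4))/(0 - (-4)) = 0.275000

P(-2.9) = (-10)×L_0(-2.9) + 11×L_1(-2.9)
P(-2.9) = -4.225000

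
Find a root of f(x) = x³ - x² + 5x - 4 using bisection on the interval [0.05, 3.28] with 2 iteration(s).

f(x) = x³ - x² + 5x - 4
Initial interval: [0.05, 3.28]

Iteration 1:
  c_1 = (0.050000 + 3.280000)/2 = 1.665000
  f(c_1) = f(1.665000) = 6.168530
  f(a) × f(c) < 0, new interval: [0.050000, 1.665000]
Iteration 2:
  c_2 = (0.050000 + 1.665000)/2 = 0.857500
  f(c_2) = f(0.857500) = 0.182719
  f(a) × f(c) < 0, new interval: [0.050000, 0.857500]

After 2 iteration(s), the approximation is c_2 = 0.857500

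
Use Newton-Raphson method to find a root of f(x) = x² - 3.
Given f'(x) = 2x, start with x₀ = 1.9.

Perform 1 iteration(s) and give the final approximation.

f(x) = x² - 3
f'(x) = 2x
x₀ = 1.9

Newton-Raphson formula: x_{n+1} = x_n - f(x_n)/f'(x_n)

Iteration 1:
  f(1.900000) = 0.610000
  f'(1.900000) = 3.800000
  x_1 = 1.900000 - 0.610000/3.800000 = 1.739474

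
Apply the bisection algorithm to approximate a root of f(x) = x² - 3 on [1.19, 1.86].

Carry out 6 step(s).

f(x) = x² - 3
Initial interval: [1.19, 1.86]

Iteration 1:
  c_1 = (1.190000 + 1.860000)/2 = 1.525000
  f(c_1) = f(1.525000) = -0.674375
  f(a) × f(c) ≥ 0, new interval: [1.525000, 1.860000]
Iteration 2:
  c_2 = (1.525000 + 1.860000)/2 = 1.692500
  f(c_2) = f(1.692500) = -0.135444
  f(a) × f(c) ≥ 0, new interval: [1.692500, 1.860000]
Iteration 3:
  c_3 = (1.692500 + 1.860000)/2 = 1.776250
  f(c_3) = f(1.776250) = 0.155064
  f(a) × f(c) < 0, new interval: [1.692500, 1.776250]
Iteration 4:
  c_4 = (1.692500 + 1.776250)/2 = 1.734375
  f(c_4) = f(1.734375) = 0.008057
  f(a) × f(c) < 0, new interval: [1.692500, 1.734375]
Iteration 5:
  c_5 = (1.692500 + 1.734375)/2 = 1.713437
  f(c_5) = f(1.713437) = -0.064132
  f(a) × f(c) ≥ 0, new interval: [1.713437, 1.734375]
Iteration 6:
  c_6 = (1.713437 + 1.734375)/2 = 1.723906
  f(c_6) = f(1.723906) = -0.028147
  f(a) × f(c) ≥ 0, new interval: [1.723906, 1.734375]

After 6 iteration(s), the approximation is c_6 = 1.723906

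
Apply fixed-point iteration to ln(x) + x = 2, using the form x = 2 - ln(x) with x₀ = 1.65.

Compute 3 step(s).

Equation: ln(x) + x = 2
Fixed-point form: x = 2 - ln(x)
x₀ = 1.65

x_1 = g(1.650000) = 1.499225
x_2 = g(1.499225) = 1.595052
x_3 = g(1.595052) = 1.533094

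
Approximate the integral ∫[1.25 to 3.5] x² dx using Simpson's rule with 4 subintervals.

f(x) = x²
a = 1.25, b = 3.5, n = 4
h = (b - a)/n = 0.562500

Simpson's rule: (h/3)[f(x₀) + 4f(x₁) + 2f(x₂) + ... + f(xₙ)]

x_0 = 1.2500, f(x_0) = 1.562500, coefficient = 1
x_1 = 1.8125, f(x_1) = 3.285156, coefficient = 4
x_2 = 2.3750, f(x_2) = 5.640625, coefficient = 2
x_3 = 2.9375, f(x_3) = 8.628906, coefficient = 4
x_4 = 3.5000, f(x_4) = 12.250000, coefficient = 1

I ≈ (0.562500/3) × 72.750000 = 13.640625
Exact value: 13.640625
Error: 0.000000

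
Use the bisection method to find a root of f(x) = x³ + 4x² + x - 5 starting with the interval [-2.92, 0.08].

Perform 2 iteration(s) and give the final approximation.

f(x) = x³ + 4x² + x - 5
Initial interval: [-2.92, 0.08]

Iteration 1:
  c_1 = (-2.920000 + 0.080000)/2 = -1.420000
  f(c_1) = f(-1.420000) = -1.217688
  f(a) × f(c) < 0, new interval: [-2.920000, -1.420000]
Iteration 2:
  c_2 = (-2.920000 + (-1.420000))/2 = -2.170000
  f(c_2) = f(-2.170000) = 1.447287
  f(a) × f(c) ≥ 0, new interval: [-2.170000, -1.420000]

After 2 iteration(s), the approximation is c_2 = -2.170000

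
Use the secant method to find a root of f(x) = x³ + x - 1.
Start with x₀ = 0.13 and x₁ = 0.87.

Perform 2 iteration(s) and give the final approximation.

f(x) = x³ + x - 1
x₀ = 0.13, x₁ = 0.87

Secant formula: x_{n+1} = x_n - f(x_n)(x_n - x_{n-1})/(f(x_n) - f(x_{n-1}))

Iteration 1:
  f(0.130000) = -0.867803
  f(0.870000) = 0.528503
  x_2 = 0.870000 - 0.528503×(0.870000 - 0.130000)/(0.528503 - (-0.867803))
       = 0.589909
Iteration 2:
  f(0.870000) = 0.528503
  f(0.589909) = -0.204806
  x_3 = 0.589909 - (-0.204806)×(0.589909 - 0.870000)/(-0.204806 - 0.528503)
       = 0.668136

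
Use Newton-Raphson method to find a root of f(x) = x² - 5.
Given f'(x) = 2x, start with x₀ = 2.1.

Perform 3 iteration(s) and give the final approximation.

f(x) = x² - 5
f'(x) = 2x
x₀ = 2.1

Newton-Raphson formula: x_{n+1} = x_n - f(x_n)/f'(x_n)

Iteration 1:
  f(2.100000) = -0.590000
  f'(2.100000) = 4.200000
  x_1 = 2.100000 - (-0.590000)/4.200000 = 2.240476
Iteration 2:
  f(2.240476) = 0.019734
  f'(2.240476) = 4.480952
  x_2 = 2.240476 - 0.019734/4.480952 = 2.236072
Iteration 3:
  f(2.236072) = 0.000019
  f'(2.236072) = 4.472145
  x_3 = 2.236072 - 0.000019/4.472145 = 2.236068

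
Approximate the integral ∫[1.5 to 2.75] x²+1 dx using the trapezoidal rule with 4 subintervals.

f(x) = x²+1
a = 1.5, b = 2.75, n = 4
h = (b - a)/n = 0.312500

Trapezoidal rule: (h/2)[f(x₀) + 2f(x₁) + 2f(x₂) + ... + f(xₙ)]

x_0 = 1.5000, f(x_0) = 3.250000, coefficient = 1
x_1 = 1.8125, f(x_1) = 4.285156, coefficient = 2
x_2 = 2.1250, f(x_2) = 5.515625, coefficient = 2
x_3 = 2.4375, f(x_3) = 6.941406, coefficient = 2
x_4 = 2.7500, f(x_4) = 8.562500, coefficient = 1

I ≈ (0.312500/2) × 45.296875 = 7.077637
Exact value: 7.057292
Error: 0.020345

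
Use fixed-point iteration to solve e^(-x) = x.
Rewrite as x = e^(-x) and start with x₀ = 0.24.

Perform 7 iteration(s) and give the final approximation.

Equation: e^(-x) = x
Fixed-point form: x = e^(-x)
x₀ = 0.24

x_1 = g(0.240000) = 0.786628
x_2 = g(0.786628) = 0.455378
x_3 = g(0.455378) = 0.634208
x_4 = g(0.634208) = 0.530355
x_5 = g(0.530355) = 0.588396
x_6 = g(0.588396) = 0.555217
x_7 = g(0.555217) = 0.573948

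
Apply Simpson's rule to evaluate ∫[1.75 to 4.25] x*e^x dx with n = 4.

f(x) = x*e^x
a = 1.75, b = 4.25, n = 4
h = (b - a)/n = 0.625000

Simpson's rule: (h/3)[f(x₀) + 4f(x₁) + 2f(x₂) + ... + f(xₙ)]

x_0 = 1.7500, f(x_0) = 10.070555, coefficient = 1
x_1 = 2.3750, f(x_1) = 25.533656, coefficient = 4
x_2 = 3.0000, f(x_2) = 60.256611, coefficient = 2
x_3 = 3.6250, f(x_3) = 136.027121, coefficient = 4
x_4 = 4.2500, f(x_4) = 297.948002, coefficient = 1

I ≈ (0.625000/3) × 1074.774890 = 223.911435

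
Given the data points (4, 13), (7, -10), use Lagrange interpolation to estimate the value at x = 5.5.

Lagrange interpolation formula:
P(x) = Σ yᵢ × Lᵢ(x)
where Lᵢ(x) = Π_{j≠i} (x - xⱼ)/(xᵢ - xⱼ)

L_0(5.5) = (5.5 - 7)/(4 - 7) = 0.500000
L_1(5.5) = (5.5 - 4)/(7 - 4) = 0.500000

P(5.5) = 13×L_0(5.5) + (-10)×L_1(5.5)
P(5.5) = 1.500000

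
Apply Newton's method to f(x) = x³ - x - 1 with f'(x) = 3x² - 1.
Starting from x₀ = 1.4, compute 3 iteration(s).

f(x) = x³ - x - 1
f'(x) = 3x² - 1
x₀ = 1.4

Newton-Raphson formula: x_{n+1} = x_n - f(x_n)/f'(x_n)

Iteration 1:
  f(1.400000) = 0.344000
  f'(1.400000) = 4.880000
  x_1 = 1.400000 - 0.344000/4.880000 = 1.329508
Iteration 2:
  f(1.329508) = 0.020520
  f'(1.329508) = 4.302776
  x_2 = 1.329508 - 0.020520/4.302776 = 1.324739
Iteration 3:
  f(1.324739) = 0.000091
  f'(1.324739) = 4.264802
  x_3 = 1.324739 - 0.000091/4.264802 = 1.324718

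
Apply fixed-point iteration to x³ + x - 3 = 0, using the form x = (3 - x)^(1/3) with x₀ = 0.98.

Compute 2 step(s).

Equation: x³ + x - 3 = 0
Fixed-point form: x = (3 - x)^(1/3)
x₀ = 0.98

x_1 = g(0.980000) = 1.264107
x_2 = g(1.264107) = 1.201824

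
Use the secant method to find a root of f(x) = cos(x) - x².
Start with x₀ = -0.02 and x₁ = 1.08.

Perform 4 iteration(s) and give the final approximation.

f(x) = cos(x) - x²
x₀ = -0.02, x₁ = 1.08

Secant formula: x_{n+1} = x_n - f(x_n)(x_n - x_{n-1})/(f(x_n) - f(x_{n-1}))

Iteration 1:
  f(-0.020000) = 0.999400
  f(1.080000) = -0.695072
  x_2 = 1.080000 - (-0.695072)×(1.080000 - (-0.020000))/(-0.695072 - 0.999400)
       = 0.628780
Iteration 2:
  f(1.080000) = -0.695072
  f(0.628780) = 0.413381
  x_3 = 0.628780 - 0.413381×(0.628780 - 1.080000)/(0.413381 - (-0.695072))
       = 0.797056
Iteration 3:
  f(0.628780) = 0.413381
  f(0.797056) = 0.063517
  x_4 = 0.797056 - 0.063517×(0.797056 - 0.628780)/(0.063517 - 0.413381)
       = 0.827606
Iteration 4:
  f(0.797056) = 0.063517
  f(0.827606) = -0.008292
  x_5 = 0.827606 - (-0.008292)×(0.827606 - 0.797056)/(-0.008292 - 0.063517)
       = 0.824079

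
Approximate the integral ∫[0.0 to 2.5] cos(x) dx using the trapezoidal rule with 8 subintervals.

f(x) = cos(x)
a = 0.0, b = 2.5, n = 8
h = (b - a)/n = 0.312500

Trapezoidal rule: (h/2)[f(x₀) + 2f(x₁) + 2f(x₂) + ... + f(xₙ)]

x_0 = 0.0000, f(x_0) = 1.000000, coefficient = 1
x_1 = 0.3125, f(x_1) = 0.951568, coefficient = 2
x_2 = 0.6250, f(x_2) = 0.810963, coefficient = 2
x_3 = 0.9375, f(x_3) = 0.591805, coefficient = 2
x_4 = 1.2500, f(x_4) = 0.315322, coefficient = 2
x_5 = 1.5625, f(x_5) = 0.008296, coefficient = 2
x_6 = 1.8750, f(x_6) = -0.299534, coefficient = 2
x_7 = 2.1875, f(x_7) = -0.578349, coefficient = 2
x_8 = 2.5000, f(x_8) = -0.801144, coefficient = 1

I ≈ (0.312500/2) × 3.799000 = 0.593594
Exact value: 0.598472
Error: 0.004878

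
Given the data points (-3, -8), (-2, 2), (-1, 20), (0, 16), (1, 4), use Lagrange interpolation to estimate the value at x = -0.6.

Lagrange interpolation formula:
P(x) = Σ yᵢ × Lᵢ(x)
where Lᵢ(x) = Π_{j≠i} (x - xⱼ)/(xᵢ - xⱼ)

L_0(-0.6) = (-0.6 - (-2))/(-3 - (-2)) × (-0.6 - (-1))/(-3 - (-1)) × (-0.6 - 0)/(-3 - 0) × (-0.6 - 1)/(-3 - 1) = 0.022400
L_1(-0.6) = (-0.6 - (-3))/(-2 - (-3)) × (-0.6 - (-1))/(-2 - (-1)) × (-0.6 - 0)/(-2 - 0) × (-0.6 - 1)/(-2 - 1) = -0.153600
L_2(-0.6) = (-0.6 - (-3))/(-1 - (-3)) × (-0.6 - (-2))/(-1 - (-2)) × (-0.6 - 0)/(-1 - 0) × (-0.6 - 1)/(-1 - 1) = 0.806400
L_3(-0.6) = (-0.6 - (-3))/(0 - (-3)) × (-0.6 - (-2))/(0 - (-2)) × (-0.6 - (-1))/(0 - (-1)) × (-0.6 - 1)/(0 - 1) = 0.358400
L_4(-0.6) = (-0.6 - (-3))/(1 - (-3)) × (-0.6 - (-2))/(1 - (-2)) × (-0.6 - (-1))/(1 - (-1)) × (-0.6 - 0)/(1 - 0) = -0.033600

P(-0.6) = (-8)×L_0(-0.6) + 2×L_1(-0.6) + 20×L_2(-0.6) + 16×L_3(-0.6) + 4×L_4(-0.6)
P(-0.6) = 21.241600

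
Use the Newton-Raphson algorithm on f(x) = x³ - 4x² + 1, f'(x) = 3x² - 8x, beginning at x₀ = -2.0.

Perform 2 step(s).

f(x) = x³ - 4x² + 1
f'(x) = 3x² - 8x
x₀ = -2.0

Newton-Raphson formula: x_{n+1} = x_n - f(x_n)/f'(x_n)

Iteration 1:
  f(-2.000000) = -23.000000
  f'(-2.000000) = 28.000000
  x_1 = -2.000000 - (-23.000000)/28.000000 = -1.178571
Iteration 2:
  f(-1.178571) = -6.193194
  f'(-1.178571) = 13.595663
  x_2 = -1.178571 - (-6.193194)/13.595663 = -0.723044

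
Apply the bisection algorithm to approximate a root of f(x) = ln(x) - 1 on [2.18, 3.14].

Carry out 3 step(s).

f(x) = ln(x) - 1
Initial interval: [2.18, 3.14]

Iteration 1:
  c_1 = (2.180000 + 3.140000)/2 = 2.660000
  f(c_1) = f(2.660000) = -0.021674
  f(a) × f(c) ≥ 0, new interval: [2.660000, 3.140000]
Iteration 2:
  c_2 = (2.660000 + 3.140000)/2 = 2.900000
  f(c_2) = f(2.900000) = 0.064711
  f(a) × f(c) < 0, new interval: [2.660000, 2.900000]
Iteration 3:
  c_3 = (2.660000 + 2.900000)/2 = 2.780000
  f(c_3) = f(2.780000) = 0.022451
  f(a) × f(c) < 0, new interval: [2.660000, 2.780000]

After 3 iteration(s), the approximation is c_3 = 2.780000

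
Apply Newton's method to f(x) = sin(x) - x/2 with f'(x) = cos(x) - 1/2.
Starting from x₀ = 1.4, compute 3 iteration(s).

f(x) = sin(x) - x/2
f'(x) = cos(x) - 1/2
x₀ = 1.4

Newton-Raphson formula: x_{n+1} = x_n - f(x_n)/f'(x_n)

Iteration 1:
  f(1.400000) = 0.285450
  f'(1.400000) = -0.330033
  x_1 = 1.400000 - 0.285450/(-0.330033) = 2.264913
Iteration 2:
  f(2.264913) = -0.363838
  f'(2.264913) = -1.139707
  x_2 = 2.264913 - (-0.363838)/(-1.139707) = 1.945675
Iteration 3:
  f(1.945675) = -0.042286
  f'(1.945675) = -0.866160
  x_3 = 1.945675 - (-0.042286)/(-0.866160) = 1.896856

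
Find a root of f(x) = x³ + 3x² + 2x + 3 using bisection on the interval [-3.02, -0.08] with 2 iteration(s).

f(x) = x³ + 3x² + 2x + 3
Initial interval: [-3.02, -0.08]

Iteration 1:
  c_1 = (-3.020000 + (-0.080000))/2 = -1.550000
  f(c_1) = f(-1.550000) = 3.383625
  f(a) × f(c) < 0, new interval: [-3.020000, -1.550000]
Iteration 2:
  c_2 = (-3.020000 + (-1.550000))/2 = -2.285000
  f(c_2) = f(-2.285000) = 2.163176
  f(a) × f(c) < 0, new interval: [-3.020000, -2.285000]

After 2 iteration(s), the approximation is c_2 = -2.285000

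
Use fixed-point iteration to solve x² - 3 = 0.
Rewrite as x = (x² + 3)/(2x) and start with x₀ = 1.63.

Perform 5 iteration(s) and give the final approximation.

Equation: x² - 3 = 0
Fixed-point form: x = (x² + 3)/(2x)
x₀ = 1.63

x_1 = g(1.630000) = 1.735245
x_2 = g(1.735245) = 1.732054
x_3 = g(1.732054) = 1.732051
x_4 = g(1.732051) = 1.732051
x_5 = g(1.732051) = 1.732051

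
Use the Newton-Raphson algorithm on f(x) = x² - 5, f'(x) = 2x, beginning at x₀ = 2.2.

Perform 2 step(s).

f(x) = x² - 5
f'(x) = 2x
x₀ = 2.2

Newton-Raphson formula: x_{n+1} = x_n - f(x_n)/f'(x_n)

Iteration 1:
  f(2.200000) = -0.160000
  f'(2.200000) = 4.400000
  x_1 = 2.200000 - (-0.160000)/4.400000 = 2.236364
Iteration 2:
  f(2.236364) = 0.001322
  f'(2.236364) = 4.472727
  x_2 = 2.236364 - 0.001322/4.472727 = 2.236068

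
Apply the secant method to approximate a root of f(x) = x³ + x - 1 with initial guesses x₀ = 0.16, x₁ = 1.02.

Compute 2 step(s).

f(x) = x³ + x - 1
x₀ = 0.16, x₁ = 1.02

Secant formula: x_{n+1} = x_n - f(x_n)(x_n - x_{n-1})/(f(x_n) - f(x_{n-1}))

Iteration 1:
  f(0.160000) = -0.835904
  f(1.020000) = 1.081208
  x_2 = 1.020000 - 1.081208×(1.020000 - 0.160000)/(1.081208 - (-0.835904))
       = 0.534979
Iteration 2:
  f(1.020000) = 1.081208
  f(0.534979) = -0.311908
  x_3 = 0.534979 - (-0.311908)×(0.534979 - 1.020000)/(-0.311908 - 1.081208)
       = 0.643572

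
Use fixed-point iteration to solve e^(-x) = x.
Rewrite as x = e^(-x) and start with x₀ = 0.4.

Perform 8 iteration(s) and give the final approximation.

Equation: e^(-x) = x
Fixed-point form: x = e^(-x)
x₀ = 0.4

x_1 = g(0.400000) = 0.670320
x_2 = g(0.670320) = 0.511545
x_3 = g(0.511545) = 0.599569
x_4 = g(0.599569) = 0.549048
x_5 = g(0.549048) = 0.577499
x_6 = g(0.577499) = 0.561300
x_7 = g(0.561300) = 0.570467
x_8 = g(0.570467) = 0.565262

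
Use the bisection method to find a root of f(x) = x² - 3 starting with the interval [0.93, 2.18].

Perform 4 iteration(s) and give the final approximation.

f(x) = x² - 3
Initial interval: [0.93, 2.18]

Iteration 1:
  c_1 = (0.930000 + 2.180000)/2 = 1.555000
  f(c_1) = f(1.555000) = -0.581975
  f(a) × f(c) ≥ 0, new interval: [1.555000, 2.180000]
Iteration 2:
  c_2 = (1.555000 + 2.180000)/2 = 1.867500
  f(c_2) = f(1.867500) = 0.487556
  f(a) × f(c) < 0, new interval: [1.555000, 1.867500]
Iteration 3:
  c_3 = (1.555000 + 1.867500)/2 = 1.711250
  f(c_3) = f(1.711250) = -0.071623
  f(a) × f(c) ≥ 0, new interval: [1.711250, 1.867500]
Iteration 4:
  c_4 = (1.711250 + 1.867500)/2 = 1.789375
  f(c_4) = f(1.789375) = 0.201863
  f(a) × f(c) < 0, new interval: [1.711250, 1.789375]

After 4 iteration(s), the approximation is c_4 = 1.789375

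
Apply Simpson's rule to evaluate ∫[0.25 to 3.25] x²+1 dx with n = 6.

f(x) = x²+1
a = 0.25, b = 3.25, n = 6
h = (b - a)/n = 0.500000

Simpson's rule: (h/3)[f(x₀) + 4f(x₁) + 2f(x₂) + ... + f(xₙ)]

x_0 = 0.2500, f(x_0) = 1.062500, coefficient = 1
x_1 = 0.7500, f(x_1) = 1.562500, coefficient = 4
x_2 = 1.2500, f(x_2) = 2.562500, coefficient = 2
x_3 = 1.7500, f(x_3) = 4.062500, coefficient = 4
x_4 = 2.2500, f(x_4) = 6.062500, coefficient = 2
x_5 = 2.7500, f(x_5) = 8.562500, coefficient = 4
x_6 = 3.2500, f(x_6) = 11.562500, coefficient = 1

I ≈ (0.500000/3) × 86.625000 = 14.437500
Exact value: 14.437500
Error: 0.000000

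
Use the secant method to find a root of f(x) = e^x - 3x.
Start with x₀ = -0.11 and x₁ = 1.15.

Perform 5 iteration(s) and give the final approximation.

f(x) = e^x - 3x
x₀ = -0.11, x₁ = 1.15

Secant formula: x_{n+1} = x_n - f(x_n)(x_n - x_{n-1})/(f(x_n) - f(x_{n-1}))

Iteration 1:
  f(-0.110000) = 1.225834
  f(1.150000) = -0.291807
  x_2 = 1.150000 - (-0.291807)×(1.150000 - (-0.110000))/(-0.291807 - 1.225834)
       = 0.907731
Iteration 2:
  f(1.150000) = -0.291807
  f(0.907731) = -0.244501
  x_3 = 0.907731 - (-0.244501)×(0.907731 - 1.150000)/(-0.244501 - (-0.291807))
       = -0.344437
Iteration 3:
  f(0.907731) = -0.244501
  f(-0.344437) = 1.741930
  x_4 = -0.344437 - 1.741930×(-0.344437 - 0.907731)/(1.741930 - (-0.244501))
       = 0.753607
Iteration 4:
  f(-0.344437) = 1.741930
  f(0.753607) = -0.136172
  x_5 = 0.753607 - (-0.136172)×(0.753607 - (-0.344437))/(-0.136172 - 1.741930)
       = 0.673994
Iteration 5:
  f(0.753607) = -0.136172
  f(0.673994) = -0.059924
  x_6 = 0.673994 - (-0.059924)×(0.673994 - 0.753607)/(-0.059924 - (-0.136172))
       = 0.611425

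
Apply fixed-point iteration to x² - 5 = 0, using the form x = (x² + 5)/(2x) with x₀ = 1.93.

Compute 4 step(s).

Equation: x² - 5 = 0
Fixed-point form: x = (x² + 5)/(2x)
x₀ = 1.93

x_1 = g(1.930000) = 2.260337
x_2 = g(2.260337) = 2.236198
x_3 = g(2.236198) = 2.236068
x_4 = g(2.236068) = 2.236068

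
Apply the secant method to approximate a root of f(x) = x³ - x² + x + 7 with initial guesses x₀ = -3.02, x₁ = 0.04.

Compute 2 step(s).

f(x) = x³ - x² + x + 7
x₀ = -3.02, x₁ = 0.04

Secant formula: x_{n+1} = x_n - f(x_n)(x_n - x_{n-1})/(f(x_n) - f(x_{n-1}))

Iteration 1:
  f(-3.020000) = -32.684008
  f(0.040000) = 7.038464
  x_2 = 0.040000 - 7.038464×(0.040000 - (-3.020000))/(7.038464 - (-32.684008))
       = -0.502204
Iteration 2:
  f(0.040000) = 7.038464
  f(-0.502204) = 6.118926
  x_3 = -0.502204 - 6.118926×(-0.502204 - 0.040000)/(6.118926 - 7.038464)
       = -4.110220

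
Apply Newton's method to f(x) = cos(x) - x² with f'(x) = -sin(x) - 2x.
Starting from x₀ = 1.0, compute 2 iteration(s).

f(x) = cos(x) - x²
f'(x) = -sin(x) - 2x
x₀ = 1.0

Newton-Raphson formula: x_{n+1} = x_n - f(x_n)/f'(x_n)

Iteration 1:
  f(1.000000) = -0.459698
  f'(1.000000) = -2.841471
  x_1 = 1.000000 - (-0.459698)/(-2.841471) = 0.838218
Iteration 2:
  f(0.838218) = -0.033822
  f'(0.838218) = -2.419890
  x_2 = 0.838218 - (-0.033822)/(-2.419890) = 0.824242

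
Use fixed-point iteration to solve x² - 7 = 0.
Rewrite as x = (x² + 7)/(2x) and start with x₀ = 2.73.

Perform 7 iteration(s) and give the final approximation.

Equation: x² - 7 = 0
Fixed-point form: x = (x² + 7)/(2x)
x₀ = 2.73

x_1 = g(2.730000) = 2.647051
x_2 = g(2.647051) = 2.645752
x_3 = g(2.645752) = 2.645751
x_4 = g(2.645751) = 2.645751
x_5 = g(2.645751) = 2.645751
x_6 = g(2.645751) = 2.645751
x_7 = g(2.645751) = 2.645751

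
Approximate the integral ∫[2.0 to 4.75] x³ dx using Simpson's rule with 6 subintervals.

f(x) = x³
a = 2.0, b = 4.75, n = 6
h = (b - a)/n = 0.458333

Simpson's rule: (h/3)[f(x₀) + 4f(x₁) + 2f(x₂) + ... + f(xₙ)]

x_0 = 2.0000, f(x_0) = 8.000000, coefficient = 1
x_1 = 2.4583, f(x_1) = 14.856698, coefficient = 4
x_2 = 2.9167, f(x_2) = 24.811921, coefficient = 2
x_3 = 3.3750, f(x_3) = 38.443359, coefficient = 4
x_4 = 3.8333, f(x_4) = 56.328704, coefficient = 2
x_5 = 4.2917, f(x_5) = 79.045645, coefficient = 4
x_6 = 4.7500, f(x_6) = 107.171875, coefficient = 1

I ≈ (0.458333/3) × 806.835937 = 123.266602
Exact value: 123.266602
Error: 0.000000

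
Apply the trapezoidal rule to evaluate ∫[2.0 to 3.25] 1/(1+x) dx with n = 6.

f(x) = 1/(1+x)
a = 2.0, b = 3.25, n = 6
h = (b - a)/n = 0.208333

Trapezoidal rule: (h/2)[f(x₀) + 2f(x₁) + 2f(x₂) + ... + f(xₙ)]

x_0 = 2.0000, f(x_0) = 0.333333, coefficient = 1
x_1 = 2.2083, f(x_1) = 0.311688, coefficient = 2
x_2 = 2.4167, f(x_2) = 0.292683, coefficient = 2
x_3 = 2.6250, f(x_3) = 0.275862, coefficient = 2
x_4 = 2.8333, f(x_4) = 0.260870, coefficient = 2
x_5 = 3.0417, f(x_5) = 0.247423, coefficient = 2
x_6 = 3.2500, f(x_6) = 0.235294, coefficient = 1

I ≈ (0.208333/2) × 3.345679 = 0.348508
Exact value: 0.348307
Error: 0.000201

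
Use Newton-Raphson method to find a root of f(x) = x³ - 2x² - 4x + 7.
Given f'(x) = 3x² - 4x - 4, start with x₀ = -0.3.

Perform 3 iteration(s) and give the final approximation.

f(x) = x³ - 2x² - 4x + 7
f'(x) = 3x² - 4x - 4
x₀ = -0.3

Newton-Raphson formula: x_{n+1} = x_n - f(x_n)/f'(x_n)

Iteration 1:
  f(-0.300000) = 7.993000
  f'(-0.300000) = -2.530000
  x_1 = -0.300000 - 7.993000/(-2.530000) = 2.859289
Iteration 2:
  f(2.859289) = 2.587986
  f'(2.859289) = 9.089439
  x_2 = 2.859289 - 2.587986/9.089439 = 2.574564
Iteration 3:
  f(2.574564) = 0.510173
  f'(2.574564) = 5.586884
  x_3 = 2.574564 - 0.510173/5.586884 = 2.483248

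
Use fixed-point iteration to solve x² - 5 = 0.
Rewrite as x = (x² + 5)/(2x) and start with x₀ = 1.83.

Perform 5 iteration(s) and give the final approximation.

Equation: x² - 5 = 0
Fixed-point form: x = (x² + 5)/(2x)
x₀ = 1.83

x_1 = g(1.830000) = 2.281120
x_2 = g(2.281120) = 2.236513
x_3 = g(2.236513) = 2.236068
x_4 = g(2.236068) = 2.236068
x_5 = g(2.236068) = 2.236068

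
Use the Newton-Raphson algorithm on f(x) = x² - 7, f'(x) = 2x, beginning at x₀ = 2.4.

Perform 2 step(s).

f(x) = x² - 7
f'(x) = 2x
x₀ = 2.4

Newton-Raphson formula: x_{n+1} = x_n - f(x_n)/f'(x_n)

Iteration 1:
  f(2.400000) = -1.240000
  f'(2.400000) = 4.800000
  x_1 = 2.400000 - (-1.240000)/4.800000 = 2.658333
Iteration 2:
  f(2.658333) = 0.066736
  f'(2.658333) = 5.316667
  x_2 = 2.658333 - 0.066736/5.316667 = 2.645781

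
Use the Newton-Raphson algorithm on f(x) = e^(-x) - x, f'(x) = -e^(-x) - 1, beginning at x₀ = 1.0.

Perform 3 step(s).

f(x) = e^(-x) - x
f'(x) = -e^(-x) - 1
x₀ = 1.0

Newton-Raphson formula: x_{n+1} = x_n - f(x_n)/f'(x_n)

Iteration 1:
  f(1.000000) = -0.632121
  f'(1.000000) = -1.367879
  x_1 = 1.000000 - (-0.632121)/(-1.367879) = 0.537883
Iteration 2:
  f(0.537883) = 0.046100
  f'(0.537883) = -1.583983
  x_2 = 0.537883 - 0.046100/(-1.583983) = 0.566987
Iteration 3:
  f(0.566987) = 0.000245
  f'(0.566987) = -1.567232
  x_3 = 0.566987 - 0.000245/(-1.567232) = 0.567143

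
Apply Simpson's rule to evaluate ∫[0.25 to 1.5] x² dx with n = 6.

f(x) = x²
a = 0.25, b = 1.5, n = 6
h = (b - a)/n = 0.208333

Simpson's rule: (h/3)[f(x₀) + 4f(x₁) + 2f(x₂) + ... + f(xₙ)]

x_0 = 0.2500, f(x_0) = 0.062500, coefficient = 1
x_1 = 0.4583, f(x_1) = 0.210069, coefficient = 4
x_2 = 0.6667, f(x_2) = 0.444444, coefficient = 2
x_3 = 0.8750, f(x_3) = 0.765625, coefficient = 4
x_4 = 1.0833, f(x_4) = 1.173611, coefficient = 2
x_5 = 1.2917, f(x_5) = 1.668403, coefficient = 4
x_6 = 1.5000, f(x_6) = 2.250000, coefficient = 1

I ≈ (0.208333/3) × 16.125000 = 1.119792
Exact value: 1.119792
Error: 0.000000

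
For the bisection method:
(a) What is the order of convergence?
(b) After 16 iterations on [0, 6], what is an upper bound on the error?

(a) Bisection has linear (order 1) convergence; the error is halved each step.

(b) Error bound = (b-a)/2^n = (6 - 0)/2^{16}
    = 6/2^{16}

(a) 1 (linear); (b) error ≤ 9.16e-05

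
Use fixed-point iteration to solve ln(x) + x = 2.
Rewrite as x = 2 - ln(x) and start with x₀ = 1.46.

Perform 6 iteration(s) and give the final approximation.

Equation: ln(x) + x = 2
Fixed-point form: x = 2 - ln(x)
x₀ = 1.46

x_1 = g(1.460000) = 1.621564
x_2 = g(1.621564) = 1.516609
x_3 = g(1.516609) = 1.583523
x_4 = g(1.583523) = 1.540348
x_5 = g(1.540348) = 1.567992
x_6 = g(1.567992) = 1.550204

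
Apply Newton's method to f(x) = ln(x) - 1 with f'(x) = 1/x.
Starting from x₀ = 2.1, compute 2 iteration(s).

f(x) = ln(x) - 1
f'(x) = 1/x
x₀ = 2.1

Newton-Raphson formula: x_{n+1} = x_n - f(x_n)/f'(x_n)

Iteration 1:
  f(2.100000) = -0.258063
  f'(2.100000) = 0.476190
  x_1 = 2.100000 - (-0.258063)/0.476190 = 2.641932
Iteration 2:
  f(2.641932) = -0.028490
  f'(2.641932) = 0.378511
  x_2 = 2.641932 - (-0.028490)/0.378511 = 2.717199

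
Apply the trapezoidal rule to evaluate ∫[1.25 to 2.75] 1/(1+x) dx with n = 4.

f(x) = 1/(1+x)
a = 1.25, b = 2.75, n = 4
h = (b - a)/n = 0.375000

Trapezoidal rule: (h/2)[f(x₀) + 2f(x₁) + 2f(x₂) + ... + f(xₙ)]

x_0 = 1.2500, f(x_0) = 0.444444, coefficient = 1
x_1 = 1.6250, f(x_1) = 0.380952, coefficient = 2
x_2 = 2.0000, f(x_2) = 0.333333, coefficient = 2
x_3 = 2.3750, f(x_3) = 0.296296, coefficient = 2
x_4 = 2.7500, f(x_4) = 0.266667, coefficient = 1

I ≈ (0.375000/2) × 2.732275 = 0.512302
Exact value: 0.510826
Error: 0.001476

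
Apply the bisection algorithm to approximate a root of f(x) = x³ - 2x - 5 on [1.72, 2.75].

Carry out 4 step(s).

f(x) = x³ - 2x - 5
Initial interval: [1.72, 2.75]

Iteration 1:
  c_1 = (1.720000 + 2.750000)/2 = 2.235000
  f(c_1) = f(2.235000) = 1.694328
  f(a) × f(c) < 0, new interval: [1.720000, 2.235000]
Iteration 2:
  c_2 = (1.720000 + 2.235000)/2 = 1.977500
  f(c_2) = f(1.977500) = -1.221974
  f(a) × f(c) ≥ 0, new interval: [1.977500, 2.235000]
Iteration 3:
  c_3 = (1.977500 + 2.235000)/2 = 2.106250
  f(c_3) = f(2.106250) = 0.131434
  f(a) × f(c) < 0, new interval: [1.977500, 2.106250]
Iteration 4:
  c_4 = (1.977500 + 2.106250)/2 = 2.041875
  f(c_4) = f(2.041875) = -0.570655
  f(a) × f(c) ≥ 0, new interval: [2.041875, 2.106250]

After 4 iteration(s), the approximation is c_4 = 2.041875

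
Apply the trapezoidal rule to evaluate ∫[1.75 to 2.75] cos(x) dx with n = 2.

f(x) = cos(x)
a = 1.75, b = 2.75, n = 2
h = (b - a)/n = 0.500000

Trapezoidal rule: (h/2)[f(x₀) + 2f(x₁) + 2f(x₂) + ... + f(xₙ)]

x_0 = 1.7500, f(x_0) = -0.178246, coefficient = 1
x_1 = 2.2500, f(x_1) = -0.628174, coefficient = 2
x_2 = 2.7500, f(x_2) = -0.924302, coefficient = 1

I ≈ (0.500000/2) × -2.358896 = -0.589724
Exact value: -0.602325
Error: 0.012601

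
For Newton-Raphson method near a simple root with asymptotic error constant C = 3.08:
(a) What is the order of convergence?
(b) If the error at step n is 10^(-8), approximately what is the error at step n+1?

(a) Newton-Raphson has quadratic (order 2) convergence near simple roots.
    This means |e_{n+1}| ≈ C|e_n|².

(b) With |e_n| = 10^(-8) and C = 3.08:
    |e_{n+1}| ≈ 3.08 × (10^(-8))² = 3.08 × 10^(-16)

(a) 2 (quadratic); (b) |e_{n+1}| ≈ 3.080e-16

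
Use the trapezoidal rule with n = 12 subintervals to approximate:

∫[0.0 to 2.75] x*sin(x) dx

f(x) = x*sin(x)
a = 0.0, b = 2.75, n = 12
h = (b - a)/n = 0.229167

Trapezoidal rule: (h/2)[f(x₀) + 2f(x₁) + 2f(x₂) + ... + f(xₙ)]

x_0 = 0.0000, f(x_0) = 0.000000, coefficient = 1
x_1 = 0.2292, f(x_1) = 0.052059, coefficient = 2
x_2 = 0.4583, f(x_2) = 0.202791, coefficient = 2
x_3 = 0.6875, f(x_3) = 0.436292, coefficient = 2
x_4 = 0.9167, f(x_4) = 0.727446, coefficient = 2
x_5 = 1.1458, f(x_5) = 1.043916, coefficient = 2
x_6 = 1.3750, f(x_6) = 1.348728, coefficient = 2
x_7 = 1.6042, f(x_7) = 1.603274, coefficient = 2
x_8 = 1.8333, f(x_8) = 1.770514, coefficient = 2
x_9 = 2.0625, f(x_9) = 1.818155, coefficient = 2
x_10 = 2.2917, f(x_10) = 1.721572, coefficient = 2
x_11 = 2.5208, f(x_11) = 1.466250, coefficient = 2
x_12 = 2.7500, f(x_12) = 1.049568, coefficient = 1

I ≈ (0.229167/2) × 25.431563 = 2.914033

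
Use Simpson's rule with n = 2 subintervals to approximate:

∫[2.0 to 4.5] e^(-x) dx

f(x) = e^(-x)
a = 2.0, b = 4.5, n = 2
h = (b - a)/n = 1.250000

Simpson's rule: (h/3)[f(x₀) + 4f(x₁) + 2f(x₂) + ... + f(xₙ)]

x_0 = 2.0000, f(x_0) = 0.135335, coefficient = 1
x_1 = 3.2500, f(x_1) = 0.038774, coefficient = 4
x_2 = 4.5000, f(x_2) = 0.011109, coefficient = 1

I ≈ (1.250000/3) × 0.301541 = 0.125642
Exact value: 0.124226
Error: 0.001416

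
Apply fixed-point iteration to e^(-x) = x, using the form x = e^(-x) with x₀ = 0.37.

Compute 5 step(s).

Equation: e^(-x) = x
Fixed-point form: x = e^(-x)
x₀ = 0.37

x_1 = g(0.370000) = 0.690734
x_2 = g(0.690734) = 0.501208
x_3 = g(0.501208) = 0.605798
x_4 = g(0.605798) = 0.545639
x_5 = g(0.545639) = 0.579472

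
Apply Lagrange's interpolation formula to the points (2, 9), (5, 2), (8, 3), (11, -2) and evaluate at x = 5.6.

Lagrange interpolation formula:
P(x) = Σ yᵢ × Lᵢ(x)
where Lᵢ(x) = Π_{j≠i} (x - xⱼ)/(xᵢ - xⱼ)

L_0(5.6) = (5.6 - 5)/(2 - 5) × (5.6 - 8)/(2 - 8) × (5.6 - 11)/(2 - 11) = -0.048000
L_1(5.6) = (5.6 - 2)/(5 - 2) × (5.6 - 8)/(5 - 8) × (5.6 - 11)/(5 - 11) = 0.864000
L_2(5.6) = (5.6 - 2)/(8 - 2) × (5.6 - 5)/(8 - 5) × (5.6 - 11)/(8 - 11) = 0.216000
L_3(5.6) = (5.6 - 2)/(11 - 2) × (5.6 - 5)/(11 - 5) × (5.6 - 8)/(11 - 8) = -0.032000

P(5.6) = 9×L_0(5.6) + 2×L_1(5.6) + 3×L_2(5.6) + (-2)×L_3(5.6)
P(5.6) = 2.008000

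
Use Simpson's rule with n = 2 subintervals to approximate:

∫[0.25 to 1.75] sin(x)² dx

f(x) = sin(x)²
a = 0.25, b = 1.75, n = 2
h = (b - a)/n = 0.750000

Simpson's rule: (h/3)[f(x₀) + 4f(x₁) + 2f(x₂) + ... + f(xₙ)]

x_0 = 0.2500, f(x_0) = 0.061209, coefficient = 1
x_1 = 1.0000, f(x_1) = 0.708073, coefficient = 4
x_2 = 1.7500, f(x_2) = 0.968228, coefficient = 1

I ≈ (0.750000/3) × 3.861731 = 0.965433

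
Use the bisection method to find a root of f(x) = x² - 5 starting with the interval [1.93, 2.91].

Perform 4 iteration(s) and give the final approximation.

f(x) = x² - 5
Initial interval: [1.93, 2.91]

Iteration 1:
  c_1 = (1.930000 + 2.910000)/2 = 2.420000
  f(c_1) = f(2.420000) = 0.856400
  f(a) × f(c) < 0, new interval: [1.930000, 2.420000]
Iteration 2:
  c_2 = (1.930000 + 2.420000)/2 = 2.175000
  f(c_2) = f(2.175000) = -0.269375
  f(a) × f(c) ≥ 0, new interval: [2.175000, 2.420000]
Iteration 3:
  c_3 = (2.175000 + 2.420000)/2 = 2.297500
  f(c_3) = f(2.297500) = 0.278506
  f(a) × f(c) < 0, new interval: [2.175000, 2.297500]
Iteration 4:
  c_4 = (2.175000 + 2.297500)/2 = 2.236250
  f(c_4) = f(2.236250) = 0.000814
  f(a) × f(c) < 0, new interval: [2.175000, 2.236250]

After 4 iteration(s), the approximation is c_4 = 2.236250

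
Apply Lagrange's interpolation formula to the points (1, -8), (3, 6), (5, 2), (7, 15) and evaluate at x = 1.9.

Lagrange interpolation formula:
P(x) = Σ yᵢ × Lᵢ(x)
where Lᵢ(x) = Π_{j≠i} (x - xⱼ)/(xᵢ - xⱼ)

L_0(1.9) = (1.9 - 3)/(1 - 3) × (1.9 - 5)/(1 - 5) × (1.9 - 7)/(1 - 7) = 0.362313
L_1(1.9) = (1.9 - 1)/(3 - 1) × (1.9 - 5)/(3 - 5) × (1.9 - 7)/(3 - 7) = 0.889312
L_2(1.9) = (1.9 - 1)/(5 - 1) × (1.9 - 3)/(5 - 3) × (1.9 - 7)/(5 - 7) = -0.315562
L_3(1.9) = (1.9 - 1)/(7 - 1) × (1.9 - 3)/(7 - 3) × (1.9 - 5)/(7 - 5) = 0.063938

P(1.9) = (-8)×L_0(1.9) + 6×L_1(1.9) + 2×L_2(1.9) + 15×L_3(1.9)
P(1.9) = 2.765312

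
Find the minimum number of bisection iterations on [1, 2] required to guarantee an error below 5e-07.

We need (b-a)/2^n ≤ 5e-07
(2 - 1)/2^n ≤ 5e-07
1/2^n ≤ 5e-07
2^n ≥ 2000000
n ≥ log₂(2000000) = 20.93
n ≥ 21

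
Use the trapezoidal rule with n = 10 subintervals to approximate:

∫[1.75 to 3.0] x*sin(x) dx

f(x) = x*sin(x)
a = 1.75, b = 3.0, n = 10
h = (b - a)/n = 0.125000

Trapezoidal rule: (h/2)[f(x₀) + 2f(x₁) + 2f(x₂) + ... + f(xₙ)]

x_0 = 1.7500, f(x_0) = 1.721975, coefficient = 1
x_1 = 1.8750, f(x_1) = 1.788911, coefficient = 2
x_2 = 2.0000, f(x_2) = 1.818595, coefficient = 2
x_3 = 2.1250, f(x_3) = 1.806930, coefficient = 2
x_4 = 2.2500, f(x_4) = 1.750665, coefficient = 2
x_5 = 2.3750, f(x_5) = 1.647502, coefficient = 2
x_6 = 2.5000, f(x_6) = 1.496180, coefficient = 2
x_7 = 2.6250, f(x_7) = 1.296541, coefficient = 2
x_8 = 2.7500, f(x_8) = 1.049568, coefficient = 2
x_9 = 2.8750, f(x_9) = 0.757407, coefficient = 2
x_10 = 3.0000, f(x_10) = 0.423360, coefficient = 1

I ≈ (0.125000/2) × 28.969931 = 1.810621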